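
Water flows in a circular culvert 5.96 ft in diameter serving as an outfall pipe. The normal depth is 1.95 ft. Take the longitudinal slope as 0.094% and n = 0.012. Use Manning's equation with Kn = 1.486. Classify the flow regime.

For a circular section of diameter D = 5.96 ft at depth y = 1.95 ft, the central angle is θ = 2 arccos(1 − 2y/D) = 2.436 rad. Then A = (D²/8)(θ − sin θ) = 7.935 ft² and P = Dθ/2 = 7.259 ft.
Hydraulic radius R = A/P = 7.935/7.259 = 1.093 ft.
V = (1.486/n) R^(2/3) √S = (1.486/0.012) × 1.093^(2/3) × √0.00094 = 4.029 ft/s. Hydraulic depth D_h = A/T = 7.935/5.593 = 1.419 ft.
Froude number Fr = V/√(g·D_h) = 4.029/√(32.2×1.419) = 0.596, which is less than 1, so the flow is subcritical.

subcritical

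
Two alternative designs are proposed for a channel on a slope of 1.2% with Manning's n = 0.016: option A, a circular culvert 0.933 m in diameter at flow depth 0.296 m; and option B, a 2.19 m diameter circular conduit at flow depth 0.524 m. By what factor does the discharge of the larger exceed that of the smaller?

Channel A: For a circular section of diameter D = 0.933 m at depth y = 0.296 m, the central angle is θ = 2 arccos(1 − 2y/D) = 2.393 rad. Then A = (D²/8)(θ − sin θ) = 0.1864 m² and P = Dθ/2 = 1.116 m. Hydraulic radius R = A/P = 0.1864/1.116 = 0.1669 m. Q_A = (1/0.016)·0.1864·0.1669^(2/3)·√0.012 = 0.3869 m³/s.
Channel B: For a circular section of diameter D = 2.19 m at depth y = 0.524 m, the central angle is θ = 2 arccos(1 − 2y/D) = 2.044 rad. Then A = (D²/8)(θ − sin θ) = 0.6922 m² and P = Dθ/2 = 2.239 m. Hydraulic radius R = A/P = 0.6922/2.239 = 0.3092 m. Q_B = (1/0.016)·0.6922·0.3092^(2/3)·√0.012 = 2.167 m³/s.
The larger discharge is 2.167 m³/s and the smaller is 0.3869 m³/s; the ratio is 5.6.

5.6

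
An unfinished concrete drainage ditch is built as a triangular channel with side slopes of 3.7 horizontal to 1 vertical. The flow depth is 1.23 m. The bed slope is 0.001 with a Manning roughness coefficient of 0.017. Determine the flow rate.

Q = 7.36 m³/s

For a triangular section with side slope z = 3.7: A = zy² = 3.7×1.23² = 5.598 m²; P = 2y√(1+z²) = 2×1.23×3.833 = 9.429 m.
Hydraulic radius R = A/P = 5.598/9.429 = 0.5937 m.
Manning's equation: Q = (1/n) A R^(2/3) S^(1/2) = (1/0.017) × 5.598 × 0.5937^(2/3) × 0.001^(1/2) = 7.36 m³/s.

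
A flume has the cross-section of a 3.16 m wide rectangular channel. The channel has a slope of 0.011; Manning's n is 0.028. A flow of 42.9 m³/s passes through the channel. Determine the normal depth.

Manning's equation rearranged: A R^(2/3) = nQ / (1·√S) = 0.028 × 42.9 / (√0.011) = 11.45.
Trying y = 4.06 m: A R^(2/3) = 13.98 — too large.
Trying y = 2.72 m: A R^(2/3) = 8.592 — too small.
Trying y = 3.44 m: A R^(2/3) = 11.46 — ≈ 11.45.

y_n = 3.44 m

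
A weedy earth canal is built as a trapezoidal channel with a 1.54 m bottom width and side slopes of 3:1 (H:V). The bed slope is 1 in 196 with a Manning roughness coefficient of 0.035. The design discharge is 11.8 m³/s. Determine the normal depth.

y_n = 1.31 m

Manning's equation rearranged: A R^(2/3) = nQ / (1·√S) = 0.035 × 11.8 / (√0.005102) = 5.782.
Trying y = 0.908 m: A R^(2/3) = 2.541 — low.
Trying y = 1.54 m: A R^(2/3) = 8.452 — high.
Trying y = 1.31 m: A R^(2/3) = 5.806 — ≈ 5.782.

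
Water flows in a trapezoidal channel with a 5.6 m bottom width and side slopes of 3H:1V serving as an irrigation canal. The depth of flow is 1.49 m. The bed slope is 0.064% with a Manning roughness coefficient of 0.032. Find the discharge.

With bottom width b = 5.6 m and side slope z = 3: A = (b + zy)y = (5.6 + 3×1.49)×1.49 = 15 m²; P = b + 2y√(1+z²) = 5.6 + 2×1.49×3.162 = 15.02 m.
Hydraulic radius R = A/P = 15/15.02 = 0.9987 m.
Manning's equation: Q = (1/n) A R^(2/3) S^(1/2) = (1/0.032) × 15 × 0.9987^(2/3) × 0.00064^(1/2) = 11.9 m³/s.

Q = 11.9 m³/s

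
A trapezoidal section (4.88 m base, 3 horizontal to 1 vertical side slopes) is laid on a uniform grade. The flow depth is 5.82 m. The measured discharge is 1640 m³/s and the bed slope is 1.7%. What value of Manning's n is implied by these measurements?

n = 0.0221

With bottom width b = 4.88 m and side slope z = 3: A = (b + zy)y = (4.88 + 3×5.82)×5.82 = 130 m²; P = b + 2y√(1+z²) = 4.88 + 2×5.82×3.162 = 41.69 m.
Hydraulic radius R = A/P = 130/41.69 = 3.119 m.
Rearranging Manning's equation: n = (1/Q) A R^(2/3) S^(1/2) = (1/1640) × 130 × 3.119^(2/3) × √0.017 = 0.0221.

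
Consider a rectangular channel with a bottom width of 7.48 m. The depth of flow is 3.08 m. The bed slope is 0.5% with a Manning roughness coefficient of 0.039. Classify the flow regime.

Flow area A = b·y = 7.48 × 3.08 = 23.04 m². Wetted perimeter P = b + 2y = 7.48 + 2×3.08 = 13.64 m.
Hydraulic radius R = A/P = 23.04/13.64 = 1.689 m.
V = (1/n) R^(2/3) √S = (1/0.039) × 1.689^(2/3) × √0.005 = 2.571 m/s. Hydraulic depth D_h = A/T = 23.04/7.48 = 3.08 m.
Froude number Fr = V/√(g·D_h) = 2.571/√(9.81×3.08) = 0.468, which is less than 1, so the flow is subcritical.

subcritical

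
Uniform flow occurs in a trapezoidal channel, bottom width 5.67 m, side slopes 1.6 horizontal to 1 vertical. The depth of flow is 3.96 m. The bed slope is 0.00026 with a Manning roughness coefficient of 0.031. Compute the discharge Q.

Q = 43.2 m³/s

With bottom width b = 5.67 m and side slope z = 1.6: A = (b + zy)y = (5.67 + 1.6×3.96)×3.96 = 47.54 m²; P = b + 2y√(1+z²) = 5.67 + 2×3.96×1.887 = 20.61 m.
Hydraulic radius R = A/P = 47.54/20.61 = 2.306 m.
Manning's equation: Q = (1/n) A R^(2/3) S^(1/2) = (1/0.031) × 47.54 × 2.306^(2/3) × 0.00026^(1/2) = 43.2 m³/s.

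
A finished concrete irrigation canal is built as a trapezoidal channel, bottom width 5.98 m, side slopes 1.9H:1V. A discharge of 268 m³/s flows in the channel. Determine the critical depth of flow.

At critical depth, Q² T / (g A³) = 1, i.e. A³/T = Q²/g = 268²/9.81 = 7322.
Try y = 2.92 m: A³/T = 2234 — too small.
Try y = 4.42 m: A³/T = 11270 — too large.
Try y = 3.97 m: A³/T = 7345 — matches.

y_c = 3.97 m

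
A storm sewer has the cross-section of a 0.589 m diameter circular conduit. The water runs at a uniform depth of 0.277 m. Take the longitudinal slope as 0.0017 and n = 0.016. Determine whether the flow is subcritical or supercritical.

subcritical

For a circular section of diameter D = 0.589 m at depth y = 0.277 m, the central angle is θ = 2 arccos(1 − 2y/D) = 3.023 rad. Then A = (D²/8)(θ − sin θ) = 0.1259 m² and P = Dθ/2 = 0.8902 m.
Hydraulic radius R = A/P = 0.1259/0.8902 = 0.1415 m.
V = (1/n) R^(2/3) √S = (1/0.016) × 0.1415^(2/3) × √0.0017 = 0.6997 m/s. Hydraulic depth D_h = A/T = 0.1259/0.588 = 0.2142 m.
Froude number Fr = V/√(g·D_h) = 0.6997/√(9.81×0.2142) = 0.483, which is less than 1, so the flow is subcritical.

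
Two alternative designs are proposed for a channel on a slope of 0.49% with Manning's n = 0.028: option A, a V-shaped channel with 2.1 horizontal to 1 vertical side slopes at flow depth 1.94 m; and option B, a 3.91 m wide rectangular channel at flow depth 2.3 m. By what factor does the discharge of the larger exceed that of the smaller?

Channel A: For a triangular section with side slope z = 2.1: A = zy² = 2.1×1.94² = 7.904 m²; P = 2y√(1+z²) = 2×1.94×2.326 = 9.025 m. Hydraulic radius R = A/P = 7.904/9.025 = 0.8758 m. Q_A = (1/0.028)·7.904·0.8758^(2/3)·√0.0049 = 18.09 m³/s.
Channel B: Flow area A = b·y = 3.91 × 2.3 = 8.993 m². Wetted perimeter P = b + 2y = 3.91 + 2×2.3 = 8.51 m. Hydraulic radius R = A/P = 8.993/8.51 = 1.057 m. Q_B = (1/0.028)·8.993·1.057^(2/3)·√0.0049 = 23.33 m³/s.
The larger discharge is 23.33 m³/s and the smaller is 18.09 m³/s; the ratio is 1.29.

1.29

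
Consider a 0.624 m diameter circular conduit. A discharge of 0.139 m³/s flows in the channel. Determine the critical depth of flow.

At critical depth, Q² T / (g A³) = 1, i.e. A³/T = Q²/g = 0.139²/9.81 = 0.00197.
At y = 0.197 m: A³/T = 0.0009789 — short.
At y = 0.236 m: A³/T = 0.001966 — close enough.

y_c = 0.236 m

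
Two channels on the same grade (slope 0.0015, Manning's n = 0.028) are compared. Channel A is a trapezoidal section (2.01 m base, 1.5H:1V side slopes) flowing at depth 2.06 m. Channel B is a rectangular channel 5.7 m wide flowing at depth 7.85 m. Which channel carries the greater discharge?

Channel A: With bottom width b = 2.01 m and side slope z = 1.5: A = (b + zy)y = (2.01 + 1.5×2.06)×2.06 = 10.51 m²; P = b + 2y√(1+z²) = 2.01 + 2×2.06×1.803 = 9.437 m. Hydraulic radius R = A/P = 10.51/9.437 = 1.113 m. Q_A = (1/0.028)·10.51·1.113^(2/3)·√0.0015 = 15.61 m³/s.
Channel B: Flow area A = b·y = 5.7 × 7.85 = 44.74 m². Wetted perimeter P = b + 2y = 5.7 + 2×7.85 = 21.4 m. Hydraulic radius R = A/P = 44.74/21.4 = 2.091 m. Q_B = (1/0.028)·44.74·2.091^(2/3)·√0.0015 = 101.2 m³/s.
Q_A = 15.61 m³/s vs Q_B = 101.2 m³/s, so channel B carries more.

channel B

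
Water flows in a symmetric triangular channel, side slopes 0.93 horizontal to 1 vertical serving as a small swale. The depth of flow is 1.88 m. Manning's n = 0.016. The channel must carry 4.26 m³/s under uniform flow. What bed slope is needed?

For a triangular section with side slope z = 0.93: A = zy² = 0.93×1.88² = 3.287 m²; P = 2y√(1+z²) = 2×1.88×1.366 = 5.135 m.
Hydraulic radius R = A/P = 3.287/5.135 = 0.6402 m.
From Manning's equation, S = [nQ / (1 A R^(2/3))]² = [0.016 × 4.26 / (1 × 3.287 × 0.6402^(2/3))]² = 0.000779.

S = 0.000779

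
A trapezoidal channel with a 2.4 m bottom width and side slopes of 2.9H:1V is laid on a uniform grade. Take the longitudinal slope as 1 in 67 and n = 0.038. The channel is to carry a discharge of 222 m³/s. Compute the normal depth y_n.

y_n = 3.57 m

Manning's equation rearranged: A R^(2/3) = nQ / (1·√S) = 0.038 × 222 / (√0.01493) = 69.05.
At y = 2.57 m: A R^(2/3) = 31.6 — short.
At y = 4.22 m: A R^(2/3) = 104 — over.
At y = 3.57 m: A R^(2/3) = 69.19 — close enough.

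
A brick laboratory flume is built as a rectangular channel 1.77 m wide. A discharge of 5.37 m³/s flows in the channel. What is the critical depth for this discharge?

y_c = 0.979 m

For a rectangular channel, critical depth y_c = (q²/g)^(1/3) where q = Q/b = 5.37/1.77 = 3.034 m²/s.
So y_c = (3.034²/9.81)^(1/3) = 0.979 m.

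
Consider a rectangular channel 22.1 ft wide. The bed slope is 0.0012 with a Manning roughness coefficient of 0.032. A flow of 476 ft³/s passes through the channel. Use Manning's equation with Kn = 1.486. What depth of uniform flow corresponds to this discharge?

y_n = 5.59 ft

Manning's equation rearranged: A R^(2/3) = nQ / (1.486·√S) = 0.032 × 476 / (1.486 × √0.0012) = 295.9.
Try y = 7.03 ft: A R^(2/3) = 410.6 — high.
Try y = 3.88 ft: A R^(2/3) = 173.2 — low.
Try y = 5.59 ft: A R^(2/3) = 296.2 — matches.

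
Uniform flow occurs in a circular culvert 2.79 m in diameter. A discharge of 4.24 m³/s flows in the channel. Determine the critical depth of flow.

At critical depth, Q² T / (g A³) = 1, i.e. A³/T = Q²/g = 4.24²/9.81 = 1.833.
At y = 0.634 m: A³/T = 0.4869 — too small.
At y = 1.04 m: A³/T = 3.322 — too large.
At y = 0.891 m: A³/T = 1.829 — close enough.

y_c = 0.891 m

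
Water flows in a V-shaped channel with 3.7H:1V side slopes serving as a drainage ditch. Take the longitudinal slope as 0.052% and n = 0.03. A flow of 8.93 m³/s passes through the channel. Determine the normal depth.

Manning's equation rearranged: A R^(2/3) = nQ / (1·√S) = 0.03 × 8.93 / (√0.00052) = 11.75.
Try y = 1.48 m: A R^(2/3) = 6.476 — low.
Try y = 1.85 m: A R^(2/3) = 11.74 — close enough.

y_n = 1.85 m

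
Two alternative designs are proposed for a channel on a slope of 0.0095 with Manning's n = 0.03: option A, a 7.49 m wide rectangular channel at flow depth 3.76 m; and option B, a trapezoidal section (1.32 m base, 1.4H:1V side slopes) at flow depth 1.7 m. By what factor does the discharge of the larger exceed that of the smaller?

7.43

Channel A: Flow area A = b·y = 7.49 × 3.76 = 28.16 m². Wetted perimeter P = b + 2y = 7.49 + 2×3.76 = 15.01 m. Hydraulic radius R = A/P = 28.16/15.01 = 1.876 m. Q_A = (1/0.03)·28.16·1.876^(2/3)·√0.0095 = 139.2 m³/s.
Channel B: With bottom width b = 1.32 m and side slope z = 1.4: A = (b + zy)y = (1.32 + 1.4×1.7)×1.7 = 6.29 m²; P = b + 2y√(1+z²) = 1.32 + 2×1.7×1.72 = 7.17 m. Hydraulic radius R = A/P = 6.29/7.17 = 0.8773 m. Q_B = (1/0.03)·6.29·0.8773^(2/3)·√0.0095 = 18.73 m³/s.
The larger discharge is 139.2 m³/s and the smaller is 18.73 m³/s; the ratio is 7.43.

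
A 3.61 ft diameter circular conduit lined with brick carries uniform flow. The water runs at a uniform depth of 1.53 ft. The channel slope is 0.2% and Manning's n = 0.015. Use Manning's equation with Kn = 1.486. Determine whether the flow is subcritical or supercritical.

For a circular section of diameter D = 3.61 ft at depth y = 1.53 ft, the central angle is θ = 2 arccos(1 − 2y/D) = 2.836 rad. Then A = (D²/8)(θ − sin θ) = 4.129 ft² and P = Dθ/2 = 5.118 ft.
Hydraulic radius R = A/P = 4.129/5.118 = 0.8067 ft.
V = (1.486/n) R^(2/3) √S = (1.486/0.015) × 0.8067^(2/3) × √0.002 = 3.839 ft/s. Hydraulic depth D_h = A/T = 4.129/3.568 = 1.157 ft.
Froude number Fr = V/√(g·D_h) = 3.839/√(32.2×1.157) = 0.629, which is less than 1, so the flow is subcritical.

subcritical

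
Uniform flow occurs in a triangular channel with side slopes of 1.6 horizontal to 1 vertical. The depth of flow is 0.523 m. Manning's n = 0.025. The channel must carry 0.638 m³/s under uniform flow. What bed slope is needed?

S = 0.0099

For a triangular section with side slope z = 1.6: A = zy² = 1.6×0.523² = 0.4376 m²; P = 2y√(1+z²) = 2×0.523×1.887 = 1.974 m.
Hydraulic radius R = A/P = 0.4376/1.974 = 0.2218 m.
From Manning's equation, S = [nQ / (1 A R^(2/3))]² = [0.025 × 0.638 / (1 × 0.4376 × 0.2218^(2/3))]² = 0.0099.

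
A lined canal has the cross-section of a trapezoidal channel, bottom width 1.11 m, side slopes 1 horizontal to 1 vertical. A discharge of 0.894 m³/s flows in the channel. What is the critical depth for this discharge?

At critical depth, Q² T / (g A³) = 1, i.e. A³/T = Q²/g = 0.894²/9.81 = 0.08147.
At y = 0.323 m: A³/T = 0.05647 — low.
At y = 0.426 m: A³/T = 0.1428 — high.
At y = 0.361 m: A³/T = 0.08174 — close enough.

y_c = 0.361 m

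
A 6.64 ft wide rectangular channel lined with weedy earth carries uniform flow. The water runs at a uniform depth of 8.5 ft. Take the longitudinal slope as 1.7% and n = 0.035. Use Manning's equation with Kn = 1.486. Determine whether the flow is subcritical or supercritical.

Flow area A = b·y = 6.64 × 8.5 = 56.44 ft². Wetted perimeter P = b + 2y = 6.64 + 2×8.5 = 23.64 ft.
Hydraulic radius R = A/P = 56.44/23.64 = 2.387 ft.
V = (1.486/n) R^(2/3) √S = (1.486/0.035) × 2.387^(2/3) × √0.017 = 9.889 ft/s. Hydraulic depth D_h = A/T = 56.44/6.64 = 8.5 ft.
Froude number Fr = V/√(g·D_h) = 9.889/√(32.2×8.5) = 0.598, which is less than 1, so the flow is subcritical.

subcritical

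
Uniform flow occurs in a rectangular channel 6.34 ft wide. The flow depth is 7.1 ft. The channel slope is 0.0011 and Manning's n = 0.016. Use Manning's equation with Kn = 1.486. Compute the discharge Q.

Flow area A = b·y = 6.34 × 7.1 = 45.01 ft². Wetted perimeter P = b + 2y = 6.34 + 2×7.1 = 20.54 ft.
Hydraulic radius R = A/P = 45.01/20.54 = 2.192 ft.
Manning's equation: Q = (1.486/n) A R^(2/3) S^(1/2) = (1.486/0.016) × 45.01 × 2.192^(2/3) × 0.0011^(1/2) = 234 ft³/s.

Q = 234 ft³/s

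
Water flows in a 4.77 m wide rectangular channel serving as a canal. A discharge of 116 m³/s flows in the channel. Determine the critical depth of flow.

y_c = 3.92 m

For a rectangular channel, critical depth y_c = (q²/g)^(1/3) where q = Q/b = 116/4.77 = 24.32 m²/s.
So y_c = (24.32²/9.81)^(1/3) = 3.92 m.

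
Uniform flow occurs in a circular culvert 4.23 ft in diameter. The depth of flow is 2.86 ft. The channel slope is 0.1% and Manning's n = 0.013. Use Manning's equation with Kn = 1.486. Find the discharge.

Q = 42.1 ft³/s

For a circular section of diameter D = 4.23 ft at depth y = 2.86 ft, the central angle is θ = 2 arccos(1 − 2y/D) = 3.862 rad. Then A = (D²/8)(θ − sin θ) = 10.11 ft² and P = Dθ/2 = 8.167 ft.
Hydraulic radius R = A/P = 10.11/8.167 = 1.238 ft.
Manning's equation: Q = (1.486/n) A R^(2/3) S^(1/2) = (1.486/0.013) × 10.11 × 1.238^(2/3) × 0.001^(1/2) = 42.1 ft³/s.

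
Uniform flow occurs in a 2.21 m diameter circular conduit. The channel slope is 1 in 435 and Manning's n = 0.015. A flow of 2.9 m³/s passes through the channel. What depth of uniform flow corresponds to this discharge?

y_n = 0.904 m

Manning's equation rearranged: A R^(2/3) = nQ / (1·√S) = 0.015 × 2.9 / (√0.002299) = 0.9073.
Trying y = 0.812 m: A R^(2/3) = 0.7439 — short.
Trying y = 1.13 m: A R^(2/3) = 1.341 — over.
Trying y = 0.904 m: A R^(2/3) = 0.9066 — ≈ 0.9073.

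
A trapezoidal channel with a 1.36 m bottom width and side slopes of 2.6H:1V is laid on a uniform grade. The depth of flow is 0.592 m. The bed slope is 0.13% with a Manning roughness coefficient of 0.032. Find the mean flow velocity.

V = 0.579 m/s

With bottom width b = 1.36 m and side slope z = 2.6: A = (b + zy)y = (1.36 + 2.6×0.592)×0.592 = 1.716 m²; P = b + 2y√(1+z²) = 1.36 + 2×0.592×2.786 = 4.658 m.
Hydraulic radius R = A/P = 1.716/4.658 = 0.3684 m.
From Manning's equation, V = (1/n) R^(2/3) S^(1/2) = (1/0.032) × 0.3684^(2/3) × 0.0013^(1/2) = 0.579 m/s.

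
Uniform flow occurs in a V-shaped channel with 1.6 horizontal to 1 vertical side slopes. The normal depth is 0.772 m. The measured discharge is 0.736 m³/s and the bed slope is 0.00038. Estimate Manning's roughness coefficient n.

n = 0.012

For a triangular section with side slope z = 1.6: A = zy² = 1.6×0.772² = 0.9536 m²; P = 2y√(1+z²) = 2×0.772×1.887 = 2.913 m.
Hydraulic radius R = A/P = 0.9536/2.913 = 0.3273 m.
Rearranging Manning's equation: n = (1/Q) A R^(2/3) S^(1/2) = (1/0.736) × 0.9536 × 0.3273^(2/3) × √0.00038 = 0.012.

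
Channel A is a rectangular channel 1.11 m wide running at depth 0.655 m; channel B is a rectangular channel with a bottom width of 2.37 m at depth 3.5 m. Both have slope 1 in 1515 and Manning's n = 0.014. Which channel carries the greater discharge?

Channel A: Flow area A = b·y = 1.11 × 0.655 = 0.7271 m². Wetted perimeter P = b + 2y = 1.11 + 2×0.655 = 2.42 m. Hydraulic radius R = A/P = 0.7271/2.42 = 0.3004 m. Q_A = (1/0.014)·0.7271·0.3004^(2/3)·√0.0006601 = 0.5985 m³/s.
Channel B: Flow area A = b·y = 2.37 × 3.5 = 8.295 m². Wetted perimeter P = b + 2y = 2.37 + 2×3.5 = 9.37 m. Hydraulic radius R = A/P = 8.295/9.37 = 0.8853 m. Q_B = (1/0.014)·8.295·0.8853^(2/3)·√0.0006601 = 14.03 m³/s.
Q_A = 0.5985 m³/s vs Q_B = 14.03 m³/s, so channel B carries more.

channel B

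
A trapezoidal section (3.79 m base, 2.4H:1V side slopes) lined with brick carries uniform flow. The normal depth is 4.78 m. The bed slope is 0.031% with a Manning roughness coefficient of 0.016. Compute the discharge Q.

Q = 150 m³/s

With bottom width b = 3.79 m and side slope z = 2.4: A = (b + zy)y = (3.79 + 2.4×4.78)×4.78 = 72.95 m²; P = b + 2y√(1+z²) = 3.79 + 2×4.78×2.6 = 28.65 m.
Hydraulic radius R = A/P = 72.95/28.65 = 2.547 m.
Manning's equation: Q = (1/n) A R^(2/3) S^(1/2) = (1/0.016) × 72.95 × 2.547^(2/3) × 0.00031^(1/2) = 150 m³/s.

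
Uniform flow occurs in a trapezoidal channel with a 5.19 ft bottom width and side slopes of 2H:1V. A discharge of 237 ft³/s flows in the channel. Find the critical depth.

y_c = 2.83 ft

At critical depth, Q² T / (g A³) = 1, i.e. A³/T = Q²/g = 237²/32.2 = 1744.
At y = 2.02 ft: A³/T = 488.4 — short.
At y = 3.41 ft: A³/T = 3648 — over.
At y = 2.83 ft: A³/T = 1753 — close enough.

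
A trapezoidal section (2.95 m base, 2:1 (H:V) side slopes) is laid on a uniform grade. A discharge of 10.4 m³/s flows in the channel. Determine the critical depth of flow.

y_c = 0.88 m

At critical depth, Q² T / (g A³) = 1, i.e. A³/T = Q²/g = 10.4²/9.81 = 11.03.
At y = 1.08 m: A³/T = 23.12 — over.
At y = 0.666 m: A³/T = 4.131 — short.
At y = 0.88 m: A³/T = 11.01 — matches.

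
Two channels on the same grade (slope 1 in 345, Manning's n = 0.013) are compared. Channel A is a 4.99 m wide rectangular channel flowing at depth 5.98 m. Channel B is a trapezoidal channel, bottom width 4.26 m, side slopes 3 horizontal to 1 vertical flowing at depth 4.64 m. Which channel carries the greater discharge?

channel B

Channel A: Flow area A = b·y = 4.99 × 5.98 = 29.84 m². Wetted perimeter P = b + 2y = 4.99 + 2×5.98 = 16.95 m. Hydraulic radius R = A/P = 29.84/16.95 = 1.76 m. Q_A = (1/0.013)·29.84·1.76^(2/3)·√0.002899 = 180.2 m³/s.
Channel B: With bottom width b = 4.26 m and side slope z = 3: A = (b + zy)y = (4.26 + 3×4.64)×4.64 = 84.36 m²; P = b + 2y√(1+z²) = 4.26 + 2×4.64×3.162 = 33.61 m. Hydraulic radius R = A/P = 84.36/33.61 = 2.51 m. Q_B = (1/0.013)·84.36·2.51^(2/3)·√0.002899 = 645.2 m³/s.
Q_A = 180.2 m³/s vs Q_B = 645.2 m³/s, so channel B carries more.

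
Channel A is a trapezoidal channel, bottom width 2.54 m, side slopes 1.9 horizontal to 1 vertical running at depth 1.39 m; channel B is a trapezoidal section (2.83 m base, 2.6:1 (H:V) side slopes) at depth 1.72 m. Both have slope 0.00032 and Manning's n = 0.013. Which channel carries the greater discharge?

channel B

Channel A: With bottom width b = 2.54 m and side slope z = 1.9: A = (b + zy)y = (2.54 + 1.9×1.39)×1.39 = 7.202 m²; P = b + 2y√(1+z²) = 2.54 + 2×1.39×2.147 = 8.509 m. Hydraulic radius R = A/P = 7.202/8.509 = 0.8464 m. Q_A = (1/0.013)·7.202·0.8464^(2/3)·√0.00032 = 8.867 m³/s.
Channel B: With bottom width b = 2.83 m and side slope z = 2.6: A = (b + zy)y = (2.83 + 2.6×1.72)×1.72 = 12.56 m²; P = b + 2y√(1+z²) = 2.83 + 2×1.72×2.786 = 12.41 m. Hydraulic radius R = A/P = 12.56/12.41 = 1.012 m. Q_B = (1/0.013)·12.56·1.012^(2/3)·√0.00032 = 17.42 m³/s.
Q_A = 8.867 m³/s vs Q_B = 17.42 m³/s, so channel B carries more.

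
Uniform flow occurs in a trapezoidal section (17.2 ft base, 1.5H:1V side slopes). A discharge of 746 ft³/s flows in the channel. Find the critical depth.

y_c = 3.49 ft

At critical depth, Q² T / (g A³) = 1, i.e. A³/T = Q²/g = 746²/32.2 = 17280.
Try y = 2.88 ft: A³/T = 9213 — low.
Try y = 3.98 ft: A³/T = 26910 — high.
Try y = 3.49 ft: A³/T = 17350 — close enough.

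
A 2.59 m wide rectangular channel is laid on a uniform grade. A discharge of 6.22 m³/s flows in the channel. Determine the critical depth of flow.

y_c = 0.838 m

For a rectangular channel, critical depth y_c = (q²/g)^(1/3) where q = Q/b = 6.22/2.59 = 2.402 m²/s.
So y_c = (2.402²/9.81)^(1/3) = 0.838 m.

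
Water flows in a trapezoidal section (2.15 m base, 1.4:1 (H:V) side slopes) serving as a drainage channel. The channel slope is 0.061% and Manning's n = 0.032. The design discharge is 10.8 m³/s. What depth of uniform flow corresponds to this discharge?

y_n = 2.29 m

Manning's equation rearranged: A R^(2/3) = nQ / (1·√S) = 0.032 × 10.8 / (√0.00061) = 13.99.
At y = 2.85 m: A R^(2/3) = 22.56 — over.
At y = 1.78 m: A R^(2/3) = 8.255 — short.
At y = 2.29 m: A R^(2/3) = 14.03 — matches.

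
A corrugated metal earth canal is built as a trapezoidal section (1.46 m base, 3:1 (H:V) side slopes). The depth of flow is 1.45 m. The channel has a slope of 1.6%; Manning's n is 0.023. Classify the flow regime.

supercritical

With bottom width b = 1.46 m and side slope z = 3: A = (b + zy)y = (1.46 + 3×1.45)×1.45 = 8.424 m²; P = b + 2y√(1+z²) = 1.46 + 2×1.45×3.162 = 10.63 m.
Hydraulic radius R = A/P = 8.424/10.63 = 0.7925 m.
V = (1/n) R^(2/3) √S = (1/0.023) × 0.7925^(2/3) × √0.016 = 4.71 m/s. Hydraulic depth D_h = A/T = 8.424/10.16 = 0.8292 m.
Froude number Fr = V/√(g·D_h) = 4.71/√(9.81×0.8292) = 1.65, which is greater than 1, so the flow is supercritical.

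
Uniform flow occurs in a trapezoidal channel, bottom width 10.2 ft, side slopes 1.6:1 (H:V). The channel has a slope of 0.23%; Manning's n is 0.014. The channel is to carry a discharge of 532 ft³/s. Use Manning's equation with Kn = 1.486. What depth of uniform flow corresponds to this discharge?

Manning's equation rearranged: A R^(2/3) = nQ / (1.486·√S) = 0.014 × 532 / (1.486 × √0.0023) = 104.5.
Trying y = 3.07 ft: A R^(2/3) = 76.79 — short.
Trying y = 4.61 ft: A R^(2/3) = 166.1 — over.
Trying y = 3.62 ft: A R^(2/3) = 104.5 — matches.

y_n = 3.62 ft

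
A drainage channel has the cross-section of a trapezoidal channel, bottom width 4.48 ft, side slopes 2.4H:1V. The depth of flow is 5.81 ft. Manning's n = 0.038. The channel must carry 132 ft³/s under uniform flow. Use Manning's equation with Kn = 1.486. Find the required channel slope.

S = 0.000221

With bottom width b = 4.48 ft and side slope z = 2.4: A = (b + zy)y = (4.48 + 2.4×5.81)×5.81 = 107 ft²; P = b + 2y√(1+z²) = 4.48 + 2×5.81×2.6 = 34.69 ft.
Hydraulic radius R = A/P = 107/34.69 = 3.086 ft.
From Manning's equation, S = [nQ / (1.486 A R^(2/3))]² = [0.038 × 132 / (1.486 × 107 × 3.086^(2/3))]² = 0.000221.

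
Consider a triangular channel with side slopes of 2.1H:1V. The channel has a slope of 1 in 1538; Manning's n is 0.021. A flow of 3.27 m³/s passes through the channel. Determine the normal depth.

Manning's equation rearranged: A R^(2/3) = nQ / (1·√S) = 0.021 × 3.27 / (√0.0006502) = 2.693.
Trying y = 1.6 m: A R^(2/3) = 4.328 — over.
Trying y = 0.93 m: A R^(2/3) = 1.018 — short.
Trying y = 1.34 m: A R^(2/3) = 2.697 — close enough.

y_n = 1.34 m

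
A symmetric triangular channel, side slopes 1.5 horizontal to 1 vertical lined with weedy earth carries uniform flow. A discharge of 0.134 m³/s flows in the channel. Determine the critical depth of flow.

y_c = 0.277 m

At critical depth, Q² T / (g A³) = 1, i.e. A³/T = Q²/g = 0.134²/9.81 = 0.00183.
At y = 0.232 m: A³/T = 0.0007561 — too small.
At y = 0.277 m: A³/T = 0.001835 — ≈ 0.00183.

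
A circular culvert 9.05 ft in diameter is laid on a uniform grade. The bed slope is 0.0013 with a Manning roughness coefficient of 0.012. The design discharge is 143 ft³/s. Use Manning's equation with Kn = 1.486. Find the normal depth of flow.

Manning's equation rearranged: A R^(2/3) = nQ / (1.486·√S) = 0.012 × 143 / (1.486 × √0.0013) = 32.03.
At y = 2.95 ft: A R^(2/3) = 25.47 — low.
At y = 3.33 ft: A R^(2/3) = 32.02 — matches.

y_n = 3.33 ft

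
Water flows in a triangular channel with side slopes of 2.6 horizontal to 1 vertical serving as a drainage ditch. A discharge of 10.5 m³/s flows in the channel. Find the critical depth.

y_c = 1.27 m

At critical depth, Q² T / (g A³) = 1, i.e. A³/T = Q²/g = 10.5²/9.81 = 11.24.
Trying y = 1.62 m: A³/T = 37.71 — too large.
Trying y = 1.09 m: A³/T = 5.201 — too small.
Trying y = 1.27 m: A³/T = 11.17 — close enough.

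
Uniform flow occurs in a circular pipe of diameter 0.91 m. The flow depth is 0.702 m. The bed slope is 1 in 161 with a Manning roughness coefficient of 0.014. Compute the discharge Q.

For a circular section of diameter D = 0.91 m at depth y = 0.702 m, the central angle is θ = 2 arccos(1 − 2y/D) = 4.289 rad. Then A = (D²/8)(θ − sin θ) = 0.5384 m² and P = Dθ/2 = 1.952 m.
Hydraulic radius R = A/P = 0.5384/1.952 = 0.2759 m.
Manning's equation: Q = (1/n) A R^(2/3) S^(1/2) = (1/0.014) × 0.5384 × 0.2759^(2/3) × 0.006211^(1/2) = 1.28 m³/s.

Q = 1.28 m³/s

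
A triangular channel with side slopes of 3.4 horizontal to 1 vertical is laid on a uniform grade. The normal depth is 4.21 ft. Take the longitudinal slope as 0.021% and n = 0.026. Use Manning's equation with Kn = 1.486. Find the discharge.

For a triangular section with side slope z = 3.4: A = zy² = 3.4×4.21² = 60.26 ft²; P = 2y√(1+z²) = 2×4.21×3.544 = 29.84 ft.
Hydraulic radius R = A/P = 60.26/29.84 = 2.019 ft.
Manning's equation: Q = (1.486/n) A R^(2/3) S^(1/2) = (1.486/0.026) × 60.26 × 2.019^(2/3) × 0.00021^(1/2) = 79.7 ft³/s.

Q = 79.7 ft³/s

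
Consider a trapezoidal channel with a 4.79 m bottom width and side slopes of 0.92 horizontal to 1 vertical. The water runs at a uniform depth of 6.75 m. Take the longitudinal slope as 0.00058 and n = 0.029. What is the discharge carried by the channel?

With bottom width b = 4.79 m and side slope z = 0.92: A = (b + zy)y = (4.79 + 0.92×6.75)×6.75 = 74.25 m²; P = b + 2y√(1+z²) = 4.79 + 2×6.75×1.359 = 23.13 m.
Hydraulic radius R = A/P = 74.25/23.13 = 3.21 m.
Manning's equation: Q = (1/n) A R^(2/3) S^(1/2) = (1/0.029) × 74.25 × 3.21^(2/3) × 0.00058^(1/2) = 134 m³/s.

Q = 134 m³/s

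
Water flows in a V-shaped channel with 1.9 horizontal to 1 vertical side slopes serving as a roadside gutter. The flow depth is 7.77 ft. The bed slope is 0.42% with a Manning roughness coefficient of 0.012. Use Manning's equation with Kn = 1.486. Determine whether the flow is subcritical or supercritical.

For a triangular section with side slope z = 1.9: A = zy² = 1.9×7.77² = 114.7 ft²; P = 2y√(1+z²) = 2×7.77×2.147 = 33.37 ft.
Hydraulic radius R = A/P = 114.7/33.37 = 3.438 ft.
V = (1.486/n) R^(2/3) √S = (1.486/0.012) × 3.438^(2/3) × √0.0042 = 18.28 ft/s. Hydraulic depth D_h = A/T = 114.7/29.53 = 3.885 ft.
Froude number Fr = V/√(g·D_h) = 18.28/√(32.2×3.885) = 1.63, which is greater than 1, so the flow is supercritical.

supercritical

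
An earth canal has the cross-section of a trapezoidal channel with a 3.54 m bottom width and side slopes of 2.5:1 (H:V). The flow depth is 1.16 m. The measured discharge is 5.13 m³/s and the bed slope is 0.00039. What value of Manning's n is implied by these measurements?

With bottom width b = 3.54 m and side slope z = 2.5: A = (b + zy)y = (3.54 + 2.5×1.16)×1.16 = 7.47 m²; P = b + 2y√(1+z²) = 3.54 + 2×1.16×2.693 = 9.787 m.
Hydraulic radius R = A/P = 7.47/9.787 = 0.7633 m.
Rearranging Manning's equation: n = (1/Q) A R^(2/3) S^(1/2) = (1/5.13) × 7.47 × 0.7633^(2/3) × √0.00039 = 0.024.

n = 0.024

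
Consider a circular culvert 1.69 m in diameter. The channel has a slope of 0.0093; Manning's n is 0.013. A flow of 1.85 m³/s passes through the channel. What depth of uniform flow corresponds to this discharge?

y_n = 0.509 m

Manning's equation rearranged: A R^(2/3) = nQ / (1·√S) = 0.013 × 1.85 / (√0.0093) = 0.2494.
Trying y = 0.607 m: A R^(2/3) = 0.3487 — over.
Trying y = 0.405 m: A R^(2/3) = 0.1591 — short.
Trying y = 0.509 m: A R^(2/3) = 0.2492 — ≈ 0.2494.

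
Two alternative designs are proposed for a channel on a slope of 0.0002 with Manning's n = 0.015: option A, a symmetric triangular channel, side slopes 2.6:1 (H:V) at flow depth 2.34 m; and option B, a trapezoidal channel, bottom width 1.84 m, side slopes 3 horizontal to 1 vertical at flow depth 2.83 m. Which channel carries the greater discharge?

Channel A: For a triangular section with side slope z = 2.6: A = zy² = 2.6×2.34² = 14.24 m²; P = 2y√(1+z²) = 2×2.34×2.786 = 13.04 m. Hydraulic radius R = A/P = 14.24/13.04 = 1.092 m. Q_A = (1/0.015)·14.24·1.092^(2/3)·√0.0002 = 14.23 m³/s.
Channel B: With bottom width b = 1.84 m and side slope z = 3: A = (b + zy)y = (1.84 + 3×2.83)×2.83 = 29.23 m²; P = b + 2y√(1+z²) = 1.84 + 2×2.83×3.162 = 19.74 m. Hydraulic radius R = A/P = 29.23/19.74 = 1.481 m. Q_B = (1/0.015)·29.23·1.481^(2/3)·√0.0002 = 35.81 m³/s.
Q_A = 14.23 m³/s vs Q_B = 35.81 m³/s, so channel B carries more.

channel B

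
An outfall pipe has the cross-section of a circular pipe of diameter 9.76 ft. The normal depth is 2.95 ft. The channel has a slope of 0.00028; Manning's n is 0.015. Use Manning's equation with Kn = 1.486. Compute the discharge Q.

Q = 44.7 ft³/s

For a circular section of diameter D = 9.76 ft at depth y = 2.95 ft, the central angle is θ = 2 arccos(1 − 2y/D) = 2.328 rad. Then A = (D²/8)(θ − sin θ) = 19.07 ft² and P = Dθ/2 = 11.36 ft.
Hydraulic radius R = A/P = 19.07/11.36 = 1.679 ft.
Manning's equation: Q = (1.486/n) A R^(2/3) S^(1/2) = (1.486/0.015) × 19.07 × 1.679^(2/3) × 0.00028^(1/2) = 44.7 ft³/s.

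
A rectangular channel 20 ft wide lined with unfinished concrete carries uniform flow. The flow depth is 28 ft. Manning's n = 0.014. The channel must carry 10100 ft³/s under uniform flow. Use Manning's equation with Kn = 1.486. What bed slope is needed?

S = 0.00201

Flow area A = b·y = 20 × 28 = 560 ft². Wetted perimeter P = b + 2y = 20 + 2×28 = 76 ft.
Hydraulic radius R = A/P = 560/76 = 7.368 ft.
From Manning's equation, S = [nQ / (1.486 A R^(2/3))]² = [0.014 × 10100 / (1.486 × 560 × 7.368^(2/3))]² = 0.00201.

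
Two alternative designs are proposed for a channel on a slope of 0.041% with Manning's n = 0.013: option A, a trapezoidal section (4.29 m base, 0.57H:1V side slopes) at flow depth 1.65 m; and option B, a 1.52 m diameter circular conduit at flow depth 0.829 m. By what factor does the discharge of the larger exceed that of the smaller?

Channel A: With bottom width b = 4.29 m and side slope z = 0.57: A = (b + zy)y = (4.29 + 0.57×1.65)×1.65 = 8.63 m²; P = b + 2y√(1+z²) = 4.29 + 2×1.65×1.151 = 8.088 m. Hydraulic radius R = A/P = 8.63/8.088 = 1.067 m. Q_A = (1/0.013)·8.63·1.067^(2/3)·√0.00041 = 14.04 m³/s.
Channel B: For a circular section of diameter D = 1.52 m at depth y = 0.829 m, the central angle is θ = 2 arccos(1 − 2y/D) = 3.323 rad. Then A = (D²/8)(θ − sin θ) = 1.012 m² and P = Dθ/2 = 2.526 m. Hydraulic radius R = A/P = 1.012/2.526 = 0.4007 m. Q_B = (1/0.013)·1.012·0.4007^(2/3)·√0.00041 = 0.8567 m³/s.
The larger discharge is 14.04 m³/s and the smaller is 0.8567 m³/s; the ratio is 16.4.

16.4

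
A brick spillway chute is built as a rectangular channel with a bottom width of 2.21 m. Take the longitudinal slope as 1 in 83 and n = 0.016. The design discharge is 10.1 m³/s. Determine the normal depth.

Manning's equation rearranged: A R^(2/3) = nQ / (1·√S) = 0.016 × 10.1 / (√0.01205) = 1.472.
At y = 1.17 m: A R^(2/3) = 1.774 — over.
At y = 1.02 m: A R^(2/3) = 1.477 — ≈ 1.472.

y_n = 1.02 m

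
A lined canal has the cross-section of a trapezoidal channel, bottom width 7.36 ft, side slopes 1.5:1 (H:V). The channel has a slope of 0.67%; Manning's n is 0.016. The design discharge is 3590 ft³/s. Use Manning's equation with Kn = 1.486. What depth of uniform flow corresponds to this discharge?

Manning's equation rearranged: A R^(2/3) = nQ / (1.486·√S) = 0.016 × 3590 / (1.486 × √0.0067) = 472.2.
Try y = 6.95 ft: A R^(2/3) = 301.7 — low.
Try y = 9.42 ft: A R^(2/3) = 583.9 — high.
Try y = 8.55 ft: A R^(2/3) = 471.7 — ≈ 472.2.

y_n = 8.55 ft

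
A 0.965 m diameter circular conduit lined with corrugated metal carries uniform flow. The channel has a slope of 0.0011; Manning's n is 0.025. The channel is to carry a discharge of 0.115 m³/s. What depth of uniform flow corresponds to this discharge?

y_n = 0.366 m

Manning's equation rearranged: A R^(2/3) = nQ / (1·√S) = 0.025 × 0.115 / (√0.0011) = 0.08668.
At y = 0.421 m: A R^(2/3) = 0.1117 — over.
At y = 0.319 m: A R^(2/3) = 0.06688 — short.
At y = 0.366 m: A R^(2/3) = 0.0866 — close enough.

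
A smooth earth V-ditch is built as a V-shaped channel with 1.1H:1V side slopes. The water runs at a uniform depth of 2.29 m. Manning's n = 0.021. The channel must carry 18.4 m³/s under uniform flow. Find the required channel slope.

For a triangular section with side slope z = 1.1: A = zy² = 1.1×2.29² = 5.769 m²; P = 2y√(1+z²) = 2×2.29×1.487 = 6.809 m.
Hydraulic radius R = A/P = 5.769/6.809 = 0.8472 m.
From Manning's equation, S = [nQ / (1 A R^(2/3))]² = [0.021 × 18.4 / (1 × 5.769 × 0.8472^(2/3))]² = 0.0056.

S = 0.0056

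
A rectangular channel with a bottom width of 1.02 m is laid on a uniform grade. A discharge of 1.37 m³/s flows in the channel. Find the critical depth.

For a rectangular channel, critical depth y_c = (q²/g)^(1/3) where q = Q/b = 1.37/1.02 = 1.343 m²/s.
So y_c = (1.343²/9.81)^(1/3) = 0.569 m.

y_c = 0.569 m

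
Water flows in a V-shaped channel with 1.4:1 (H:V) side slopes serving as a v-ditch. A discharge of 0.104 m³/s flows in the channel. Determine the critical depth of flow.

At critical depth, Q² T / (g A³) = 1, i.e. A³/T = Q²/g = 0.104²/9.81 = 0.001103.
Trying y = 0.194 m: A³/T = 0.0002693 — too small.
Trying y = 0.311 m: A³/T = 0.002851 — too large.
Trying y = 0.257 m: A³/T = 0.001099 — matches.

y_c = 0.257 m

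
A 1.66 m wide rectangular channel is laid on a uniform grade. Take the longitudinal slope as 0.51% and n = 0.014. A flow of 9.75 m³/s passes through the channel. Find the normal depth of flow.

Manning's equation rearranged: A R^(2/3) = nQ / (1·√S) = 0.014 × 9.75 / (√0.0051) = 1.911.
Try y = 1.42 m: A R^(2/3) = 1.532 — low.
Try y = 1.7 m: A R^(2/3) = 1.912 — matches.

y_n = 1.7 m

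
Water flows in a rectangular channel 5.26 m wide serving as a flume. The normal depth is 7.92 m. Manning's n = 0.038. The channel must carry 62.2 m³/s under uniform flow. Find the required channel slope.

Flow area A = b·y = 5.26 × 7.92 = 41.66 m². Wetted perimeter P = b + 2y = 5.26 + 2×7.92 = 21.1 m.
Hydraulic radius R = A/P = 41.66/21.1 = 1.974 m.
From Manning's equation, S = [nQ / (1 A R^(2/3))]² = [0.038 × 62.2 / (1 × 41.66 × 1.974^(2/3))]² = 0.0013.

S = 0.0013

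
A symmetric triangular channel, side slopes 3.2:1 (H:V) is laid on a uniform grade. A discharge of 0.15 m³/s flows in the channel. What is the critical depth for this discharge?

At critical depth, Q² T / (g A³) = 1, i.e. A³/T = Q²/g = 0.15²/9.81 = 0.002294.
At y = 0.15 m: A³/T = 0.0003888 — too small.
At y = 0.214 m: A³/T = 0.002298 — close enough.

y_c = 0.214 m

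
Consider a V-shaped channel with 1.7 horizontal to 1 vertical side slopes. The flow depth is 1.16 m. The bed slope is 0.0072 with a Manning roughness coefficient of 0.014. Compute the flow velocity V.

For a triangular section with side slope z = 1.7: A = zy² = 1.7×1.16² = 2.288 m²; P = 2y√(1+z²) = 2×1.16×1.972 = 4.576 m.
Hydraulic radius R = A/P = 2.288/4.576 = 0.4999 m.
From Manning's equation, V = (1/n) R^(2/3) S^(1/2) = (1/0.014) × 0.4999^(2/3) × 0.0072^(1/2) = 3.82 m/s.

V = 3.82 m/s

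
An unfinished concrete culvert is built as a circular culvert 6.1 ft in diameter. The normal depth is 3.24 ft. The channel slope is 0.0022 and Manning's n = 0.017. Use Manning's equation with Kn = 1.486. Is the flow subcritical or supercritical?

subcritical

For a circular section of diameter D = 6.1 ft at depth y = 3.24 ft, the central angle is θ = 2 arccos(1 − 2y/D) = 3.266 rad. Then A = (D²/8)(θ − sin θ) = 15.77 ft² and P = Dθ/2 = 9.962 ft.
Hydraulic radius R = A/P = 15.77/9.962 = 1.583 ft.
V = (1.486/n) R^(2/3) √S = (1.486/0.017) × 1.583^(2/3) × √0.0022 = 5.569 ft/s. Hydraulic depth D_h = A/T = 15.77/6.088 = 2.59 ft.
Froude number Fr = V/√(g·D_h) = 5.569/√(32.2×2.59) = 0.61, which is less than 1, so the flow is subcritical.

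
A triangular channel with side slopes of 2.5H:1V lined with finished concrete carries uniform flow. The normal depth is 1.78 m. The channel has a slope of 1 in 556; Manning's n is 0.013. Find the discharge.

For a triangular section with side slope z = 2.5: A = zy² = 2.5×1.78² = 7.921 m²; P = 2y√(1+z²) = 2×1.78×2.693 = 9.586 m.
Hydraulic radius R = A/P = 7.921/9.586 = 0.8263 m.
Manning's equation: Q = (1/n) A R^(2/3) S^(1/2) = (1/0.013) × 7.921 × 0.8263^(2/3) × 0.001799^(1/2) = 22.8 m³/s.

Q = 22.8 m³/s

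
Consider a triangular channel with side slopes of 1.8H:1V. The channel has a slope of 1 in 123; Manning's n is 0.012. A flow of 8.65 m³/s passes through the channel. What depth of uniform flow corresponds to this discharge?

y_n = 1.04 m

Manning's equation rearranged: A R^(2/3) = nQ / (1·√S) = 0.012 × 8.65 / (√0.00813) = 1.151.
At y = 0.853 m: A R^(2/3) = 0.6784 — low.
At y = 1.27 m: A R^(2/3) = 1.961 — high.
At y = 1.04 m: A R^(2/3) = 1.151 — matches.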